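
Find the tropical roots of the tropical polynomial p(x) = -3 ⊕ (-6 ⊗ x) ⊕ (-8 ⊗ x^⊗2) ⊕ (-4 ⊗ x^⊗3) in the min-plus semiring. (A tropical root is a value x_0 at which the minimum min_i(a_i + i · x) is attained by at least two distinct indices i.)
Roots: {-4, 2, 3}

Each tropical root is a break point of the lower envelope of the lines y = a_i + i · x (there are 4 lines, with slopes 0, 1, ..., 3). Only the lines that attain the minimum somewhere contribute to roots; other lines are dominated. Here the surviving (envelope) indices are i = 3, i = 2, i = 1, i = 0.
Intersections between consecutive envelope lines give the roots: for adjacent envelope indices i < j the intersection is x = (a_i − a_j) / (j − i). Reading off the sorted break points: {-4, 2, 3}.
Verification: at each break x_0, at least two indices attain the minimum of min_i(a_i + i · x_0).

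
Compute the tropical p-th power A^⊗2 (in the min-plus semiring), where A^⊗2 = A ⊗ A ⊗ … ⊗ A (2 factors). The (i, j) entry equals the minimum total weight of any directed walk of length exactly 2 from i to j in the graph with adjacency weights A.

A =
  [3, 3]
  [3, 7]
A^⊗2 =
  [6, 6]
  [6, 6]

Each entry (A^⊗2)_ij equals the minimum over all length-2 walks i = v_0 → v_1 → … → v_2 = j of Σ_t A[v_t][v_{t+1}]. For example, for (i, j) = (0, 1) we minimise over 2 possible intermediate vertex sequences; the minimum is 6, attained along the walk 0 → 0 → 1.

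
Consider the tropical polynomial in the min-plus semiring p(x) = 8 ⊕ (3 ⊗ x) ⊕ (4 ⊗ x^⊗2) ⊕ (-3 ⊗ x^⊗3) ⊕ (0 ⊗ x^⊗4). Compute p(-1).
p(-1) = -6

A tropical monomial a ⊗ x^⊗i evaluates to a + i · x. Evaluating each term at x = -1:
  Term 0 contributes 8 + 0 · -1 = 8
  Term 1 contributes 3 + 1 · -1 = 2
  Term 2 contributes 4 + 2 · -1 = 2
  Term 3 contributes -3 + 3 · -1 = -6
  Term 4 contributes 0 + 4 · -1 = -4
p(-1) = ⊕ of these = min[8, 2, 2, -6, -4] = -6.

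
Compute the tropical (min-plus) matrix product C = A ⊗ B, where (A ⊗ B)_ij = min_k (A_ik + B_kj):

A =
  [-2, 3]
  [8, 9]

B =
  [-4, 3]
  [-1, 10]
A ⊗ B =
  [-6, 1]
  [4, 11]

Apply the min-plus product entry-by-entry:
  C[0][0] = min over k of (A[0][0] + B[0][0] = -2 + -4 = -6, A[0][1] + B[1][0] = 3 + -1 = 2) = -6 (attained at k = 0)
  C[0][1] = min over k of (A[0][0] + B[0][1] = -2 + 3 = 1, A[0][1] + B[1][1] = 3 + 10 = 13) = 1 (attained at k = 0)
  C[1][0] = min over k of (A[1][0] + B[0][0] = 8 + -4 = 4, A[1][1] + B[1][0] = 9 + -1 = 8) = 4 (attained at k = 0)
  C[1][1] = min over k of (A[1][0] + B[0][1] = 8 + 3 = 11, A[1][1] + B[1][1] = 9 + 10 = 19) = 11 (attained at k = 0)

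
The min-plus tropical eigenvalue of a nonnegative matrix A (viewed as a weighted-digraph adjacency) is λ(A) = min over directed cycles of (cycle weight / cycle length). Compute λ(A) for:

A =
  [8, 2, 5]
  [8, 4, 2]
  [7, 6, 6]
λ(A) = 11/3

Enumerate directed cycles and compute their means (weight / length). Sample:
  cycle 0 → 0: weight = 8, length = 1, mean = 8/1 ≈ 8.000
  cycle 1 → 1: weight = 4, length = 1, mean = 4/1 ≈ 4.000
  cycle 2 → 2: weight = 6, length = 1, mean = 6/1 ≈ 6.000
  cycle 0 → 1 → 0: weight = 10, length = 2, mean = 10/2 ≈ 5.000
  cycle 0 → 2 → 0: weight = 12, length = 2, mean = 12/2 ≈ 6.000
  cycle 1 → 0 → 1: weight = 10, length = 2, mean = 10/2 ≈ 5.000
Minimum mean = 3.667, attained e.g. along the cycle 0 → 1 → 2 → 0 with weight 11 and length 3. So λ(A) = 11/3 = 11/3.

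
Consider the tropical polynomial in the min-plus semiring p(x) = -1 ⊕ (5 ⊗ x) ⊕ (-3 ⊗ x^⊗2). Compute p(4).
p(4) = -1

A tropical monomial a ⊗ x^⊗i evaluates to a + i · x. Evaluating each term at x = 4:
  Term 0 contributes -1 + 0 · 4 = -1
  Term 1 contributes 5 + 1 · 4 = 9
  Term 2 contributes -3 + 2 · 4 = 5
p(4) = ⊕ of these = min[-1, 9, 5] = -1.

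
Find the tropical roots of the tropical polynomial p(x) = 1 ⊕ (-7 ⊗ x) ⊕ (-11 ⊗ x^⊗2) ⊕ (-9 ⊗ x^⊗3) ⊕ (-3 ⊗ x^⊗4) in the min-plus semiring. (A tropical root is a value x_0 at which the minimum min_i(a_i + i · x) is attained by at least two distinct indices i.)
Roots: {-6, -2, 4, 8}

Each tropical root is a break point of the lower envelope of the lines y = a_i + i · x (there are 5 lines, with slopes 0, 1, ..., 4). Only the lines that attain the minimum somewhere contribute to roots; other lines are dominated. Here the surviving (envelope) indices are i = 4, i = 3, i = 2, i = 1, i = 0.
Intersections between consecutive envelope lines give the roots: for adjacent envelope indices i < j the intersection is x = (a_i − a_j) / (j − i). Reading off the sorted break points: {-6, -2, 4, 8}.
Verification: at each break x_0, at least two indices attain the minimum of min_i(a_i + i · x_0).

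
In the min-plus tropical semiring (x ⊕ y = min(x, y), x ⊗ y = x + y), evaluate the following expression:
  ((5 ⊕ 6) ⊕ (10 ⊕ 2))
((5 ⊕ 6) ⊕ (10 ⊕ 2)) = 2

Expand innermost to outermost. Recall ⊕ takes the minimum of its arguments and ⊗ takes their sum. Working out the expression ((5 ⊕ 6) ⊕ (10 ⊕ 2)) gives 2.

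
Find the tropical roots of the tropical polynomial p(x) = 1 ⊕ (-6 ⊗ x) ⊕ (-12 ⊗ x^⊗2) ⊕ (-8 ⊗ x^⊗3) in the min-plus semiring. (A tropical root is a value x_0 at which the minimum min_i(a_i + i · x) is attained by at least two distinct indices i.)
Roots: {-4, 6, 7}

Each tropical root is a break point of the lower envelope of the lines y = a_i + i · x (there are 4 lines, with slopes 0, 1, ..., 3). Only the lines that attain the minimum somewhere contribute to roots; other lines are dominated. Here the surviving (envelope) indices are i = 3, i = 2, i = 1, i = 0.
Intersections between consecutive envelope lines give the roots: for adjacent envelope indices i < j the intersection is x = (a_i − a_j) / (j − i). Reading off the sorted break points: {-4, 6, 7}.
Verification: at each break x_0, at least two indices attain the minimum of min_i(a_i + i · x_0).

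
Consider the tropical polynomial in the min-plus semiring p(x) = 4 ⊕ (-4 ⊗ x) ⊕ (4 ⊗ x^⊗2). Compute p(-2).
p(-2) = -6

A tropical monomial a ⊗ x^⊗i evaluates to a + i · x. Evaluating each term at x = -2:
  Term 0 contributes 4 + 0 · -2 = 4
  Term 1 contributes -4 + 1 · -2 = -6
  Term 2 contributes 4 + 2 · -2 = 0
p(-2) = ⊕ of these = min[4, -6, 0] = -6.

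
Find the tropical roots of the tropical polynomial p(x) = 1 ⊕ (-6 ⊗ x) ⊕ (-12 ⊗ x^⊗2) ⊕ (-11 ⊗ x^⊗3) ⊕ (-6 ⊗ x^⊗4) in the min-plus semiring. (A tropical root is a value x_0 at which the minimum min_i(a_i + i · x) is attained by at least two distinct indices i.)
Roots: {-5, -1, 6, 7}

Each tropical root is a break point of the lower envelope of the lines y = a_i + i · x (there are 5 lines, with slopes 0, 1, ..., 4). Only the lines that attain the minimum somewhere contribute to roots; other lines are dominated. Here the surviving (envelope) indices are i = 4, i = 3, i = 2, i = 1, i = 0.
Intersections between consecutive envelope lines give the roots: for adjacent envelope indices i < j the intersection is x = (a_i − a_j) / (j − i). Reading off the sorted break points: {-5, -1, 6, 7}.
Verification: at each break x_0, at least two indices attain the minimum of min_i(a_i + i · x_0).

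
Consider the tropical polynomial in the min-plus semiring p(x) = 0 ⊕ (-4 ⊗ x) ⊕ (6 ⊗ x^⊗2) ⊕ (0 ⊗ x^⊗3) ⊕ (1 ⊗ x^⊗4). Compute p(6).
p(6) = 0

A tropical monomial a ⊗ x^⊗i evaluates to a + i · x. Evaluating each term at x = 6:
  Term 0 contributes 0 + 0 · 6 = 0
  Term 1 contributes -4 + 1 · 6 = 2
  Term 2 contributes 6 + 2 · 6 = 18
  Term 3 contributes 0 + 3 · 6 = 18
  Term 4 contributes 1 + 4 · 6 = 25
p(6) = ⊕ of these = min[0, 2, 18, 18, 25] = 0.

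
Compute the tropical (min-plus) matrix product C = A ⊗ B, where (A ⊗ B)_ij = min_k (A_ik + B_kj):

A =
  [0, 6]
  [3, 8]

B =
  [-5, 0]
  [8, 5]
A ⊗ B =
  [-5, 0]
  [-2, 3]

Apply the min-plus product entry-by-entry:
  C[0][0] = min over k of (A[0][0] + B[0][0] = 0 + -5 = -5, A[0][1] + B[1][0] = 6 + 8 = 14) = -5 (attained at k = 0)
  C[0][1] = min over k of (A[0][0] + B[0][1] = 0 + 0 = 0, A[0][1] + B[1][1] = 6 + 5 = 11) = 0 (attained at k = 0)
  C[1][0] = min over k of (A[1][0] + B[0][0] = 3 + -5 = -2, A[1][1] + B[1][0] = 8 + 8 = 16) = -2 (attained at k = 0)
  C[1][1] = min over k of (A[1][0] + B[0][1] = 3 + 0 = 3, A[1][1] + B[1][1] = 8 + 5 = 13) = 3 (attained at k = 0)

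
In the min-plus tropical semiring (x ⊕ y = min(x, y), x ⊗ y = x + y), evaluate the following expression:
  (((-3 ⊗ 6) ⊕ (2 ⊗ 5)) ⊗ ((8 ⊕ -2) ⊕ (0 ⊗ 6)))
(((-3 ⊗ 6) ⊕ (2 ⊗ 5)) ⊗ ((8 ⊕ -2) ⊕ (0 ⊗ 6))) = 1

Expand innermost to outermost. Recall ⊕ takes the minimum of its arguments and ⊗ takes their sum. Working out the expression (((-3 ⊗ 6) ⊕ (2 ⊗ 5)) ⊗ ((8 ⊕ -2) ⊕ (0 ⊗ 6))) gives 1.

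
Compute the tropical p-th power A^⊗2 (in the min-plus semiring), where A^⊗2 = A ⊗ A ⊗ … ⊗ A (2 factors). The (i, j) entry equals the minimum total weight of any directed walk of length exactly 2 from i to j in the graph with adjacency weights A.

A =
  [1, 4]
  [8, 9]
A^⊗2 =
  [2, 5]
  [9, 12]

Each entry (A^⊗2)_ij equals the minimum over all length-2 walks i = v_0 → v_1 → … → v_2 = j of Σ_t A[v_t][v_{t+1}]. For example, for (i, j) = (0, 1) we minimise over 2 possible intermediate vertex sequences; the minimum is 5, attained along the walk 0 → 0 → 1.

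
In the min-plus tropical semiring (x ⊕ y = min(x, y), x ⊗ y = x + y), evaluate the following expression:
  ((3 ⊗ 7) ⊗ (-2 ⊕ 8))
((3 ⊗ 7) ⊗ (-2 ⊕ 8)) = 8

Expand innermost to outermost. Recall ⊕ takes the minimum of its arguments and ⊗ takes their sum. Working out the expression ((3 ⊗ 7) ⊗ (-2 ⊕ 8)) gives 8.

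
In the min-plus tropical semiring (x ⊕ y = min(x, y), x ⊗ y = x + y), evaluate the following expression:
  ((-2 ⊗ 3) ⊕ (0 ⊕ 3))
((-2 ⊗ 3) ⊕ (0 ⊕ 3)) = 0

Expand innermost to outermost. Recall ⊕ takes the minimum of its arguments and ⊗ takes their sum. Working out the expression ((-2 ⊗ 3) ⊕ (0 ⊕ 3)) gives 0.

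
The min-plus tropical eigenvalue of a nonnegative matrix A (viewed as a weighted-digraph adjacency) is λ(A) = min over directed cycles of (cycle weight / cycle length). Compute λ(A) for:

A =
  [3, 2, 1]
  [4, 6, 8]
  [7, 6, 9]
λ(A) = 3

Enumerate directed cycles and compute their means (weight / length). Sample:
  cycle 0 → 0: weight = 3, length = 1, mean = 3/1 ≈ 3.000
  cycle 1 → 1: weight = 6, length = 1, mean = 6/1 ≈ 6.000
  cycle 2 → 2: weight = 9, length = 1, mean = 9/1 ≈ 9.000
  cycle 0 → 1 → 0: weight = 6, length = 2, mean = 6/2 ≈ 3.000
  cycle 0 → 2 → 0: weight = 8, length = 2, mean = 8/2 ≈ 4.000
  cycle 1 → 0 → 1: weight = 6, length = 2, mean = 6/2 ≈ 3.000
Minimum mean = 3.000, attained e.g. along the cycle 0 → 0 with weight 3 and length 1. So λ(A) = 3/1 = 3.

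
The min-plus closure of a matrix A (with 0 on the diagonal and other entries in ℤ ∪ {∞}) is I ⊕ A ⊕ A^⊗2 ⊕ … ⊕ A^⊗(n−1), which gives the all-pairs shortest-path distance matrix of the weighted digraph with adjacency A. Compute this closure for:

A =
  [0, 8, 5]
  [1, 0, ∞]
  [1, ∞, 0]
Closure =
  [0, 8, 5]
  [1, 0, 6]
  [1, 9, 0]

This is the Floyd-Warshall all-pairs shortest-path computation. For each intermediate vertex k = 0, 1, …, 2, update dist[i][j] ← min(dist[i][j], dist[i][k] + dist[k][j]). The final matrix gives, for each (i, j), the minimum total weight of any directed path from i to j (possibly empty when i = j).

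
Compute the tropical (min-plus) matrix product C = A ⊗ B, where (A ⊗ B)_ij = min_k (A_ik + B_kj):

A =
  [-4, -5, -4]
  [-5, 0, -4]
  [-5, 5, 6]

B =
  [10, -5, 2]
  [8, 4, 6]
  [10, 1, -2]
A ⊗ B =
  [3, -9, -6]
  [5, -10, -6]
  [5, -10, -3]

Apply the min-plus product entry-by-entry:
  C[0][0] = min over k of (A[0][0] + B[0][0] = -4 + 10 = 6, A[0][1] + B[1][0] = -5 + 8 = 3, A[0][2] + B[2][0] = -4 + 10 = 6) = 3 (attained at k = 1)
  C[0][1] = min over k of (A[0][0] + B[0][1] = -4 + -5 = -9, A[0][1] + B[1][1] = -5 + 4 = -1, A[0][2] + B[2][1] = -4 + 1 = -3) = -9 (attained at k = 0)
  C[0][2] = min over k of (A[0][0] + B[0][2] = -4 + 2 = -2, A[0][1] + B[1][2] = -5 + 6 = 1, A[0][2] + B[2][2] = -4 + -2 = -6) = -6 (attained at k = 2)
  C[1][0] = min over k of (A[1][0] + B[0][0] = -5 + 10 = 5, A[1][1] + B[1][0] = 0 + 8 = 8, A[1][2] + B[2][0] = -4 + 10 = 6) = 5 (attained at k = 0)
  C[1][1] = min over k of (A[1][0] + B[0][1] = -5 + -5 = -10, A[1][1] + B[1][1] = 0 + 4 = 4, A[1][2] + B[2][1] = -4 + 1 = -3) = -10 (attained at k = 0)
  C[1][2] = min over k of (A[1][0] + B[0][2] = -5 + 2 = -3, A[1][1] + B[1][2] = 0 + 6 = 6, A[1][2] + B[2][2] = -4 + -2 = -6) = -6 (attained at k = 2)
  C[2][0] = min over k of (A[2][0] + B[0][0] = -5 + 10 = 5, A[2][1] + B[1][0] = 5 + 8 = 13, A[2][2] + B[2][0] = 6 + 10 = 16) = 5 (attained at k = 0)
  C[2][1] = min over k of (A[2][0] + B[0][1] = -5 + -5 = -10, A[2][1] + B[1][1] = 5 + 4 = 9, A[2][2] + B[2][1] = 6 + 1 = 7) = -10 (attained at k = 0)
  C[2][2] = min over k of (A[2][0] + B[0][2] = -5 + 2 = -3, A[2][1] + B[1][2] = 5 + 6 = 11, A[2][2] + B[2][2] = 6 + -2 = 4) = -3 (attained at k = 0)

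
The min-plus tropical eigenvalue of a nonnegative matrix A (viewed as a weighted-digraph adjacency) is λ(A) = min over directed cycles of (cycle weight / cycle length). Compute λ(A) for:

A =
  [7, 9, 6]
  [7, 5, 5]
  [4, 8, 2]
λ(A) = 2

Enumerate directed cycles and compute their means (weight / length). Sample:
  cycle 0 → 0: weight = 7, length = 1, mean = 7/1 ≈ 7.000
  cycle 1 → 1: weight = 5, length = 1, mean = 5/1 ≈ 5.000
  cycle 2 → 2: weight = 2, length = 1, mean = 2/1 ≈ 2.000
  cycle 0 → 1 → 0: weight = 16, length = 2, mean = 16/2 ≈ 8.000
  cycle 0 → 2 → 0: weight = 10, length = 2, mean = 10/2 ≈ 5.000
  cycle 1 → 0 → 1: weight = 16, length = 2, mean = 16/2 ≈ 8.000
Minimum mean = 2.000, attained e.g. along the cycle 2 → 2 with weight 2 and length 1. So λ(A) = 2/1 = 2.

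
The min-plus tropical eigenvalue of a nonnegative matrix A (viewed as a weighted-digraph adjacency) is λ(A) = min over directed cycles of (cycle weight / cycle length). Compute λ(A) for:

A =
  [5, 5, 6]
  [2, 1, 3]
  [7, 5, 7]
λ(A) = 1

Enumerate directed cycles and compute their means (weight / length). Sample:
  cycle 0 → 0: weight = 5, length = 1, mean = 5/1 ≈ 5.000
  cycle 1 → 1: weight = 1, length = 1, mean = 1/1 ≈ 1.000
  cycle 2 → 2: weight = 7, length = 1, mean = 7/1 ≈ 7.000
  cycle 0 → 1 → 0: weight = 7, length = 2, mean = 7/2 ≈ 3.500
  cycle 0 → 2 → 0: weight = 13, length = 2, mean = 13/2 ≈ 6.500
  cycle 1 → 0 → 1: weight = 7, length = 2, mean = 7/2 ≈ 3.500
Minimum mean = 1.000, attained e.g. along the cycle 1 → 1 with weight 1 and length 1. So λ(A) = 1/1 = 1.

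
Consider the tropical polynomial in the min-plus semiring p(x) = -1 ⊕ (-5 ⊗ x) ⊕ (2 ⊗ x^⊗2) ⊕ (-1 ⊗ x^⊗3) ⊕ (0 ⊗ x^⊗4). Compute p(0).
p(0) = -5

A tropical monomial a ⊗ x^⊗i evaluates to a + i · x. Evaluating each term at x = 0:
  Term 0 contributes -1 + 0 · 0 = -1
  Term 1 contributes -5 + 1 · 0 = -5
  Term 2 contributes 2 + 2 · 0 = 2
  Term 3 contributes -1 + 3 · 0 = -1
  Term 4 contributes 0 + 4 · 0 = 0
p(0) = ⊕ of these = min[-1, -5, 2, -1, 0] = -5.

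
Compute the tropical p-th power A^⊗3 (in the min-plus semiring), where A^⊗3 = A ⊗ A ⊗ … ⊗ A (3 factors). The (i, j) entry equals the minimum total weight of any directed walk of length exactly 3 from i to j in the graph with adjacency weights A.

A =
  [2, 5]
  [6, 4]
A^⊗3 =
  [6, 9]
  [10, 12]

Each entry (A^⊗3)_ij equals the minimum over all length-3 walks i = v_0 → v_1 → … → v_3 = j of Σ_t A[v_t][v_{t+1}]. For example, for (i, j) = (0, 1) we minimise over 4 possible intermediate vertex sequences; the minimum is 9, attained along the walk 0 → 0 → 0 → 1.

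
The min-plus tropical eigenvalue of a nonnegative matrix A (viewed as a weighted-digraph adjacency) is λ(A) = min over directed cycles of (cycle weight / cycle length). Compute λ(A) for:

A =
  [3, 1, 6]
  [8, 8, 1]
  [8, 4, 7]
λ(A) = 5/2

Enumerate directed cycles and compute their means (weight / length). Sample:
  cycle 0 → 0: weight = 3, length = 1, mean = 3/1 ≈ 3.000
  cycle 1 → 1: weight = 8, length = 1, mean = 8/1 ≈ 8.000
  cycle 2 → 2: weight = 7, length = 1, mean = 7/1 ≈ 7.000
  cycle 0 → 1 → 0: weight = 9, length = 2, mean = 9/2 ≈ 4.500
  cycle 0 → 2 → 0: weight = 14, length = 2, mean = 14/2 ≈ 7.000
  cycle 1 → 0 → 1: weight = 9, length = 2, mean = 9/2 ≈ 4.500
Minimum mean = 2.500, attained e.g. along the cycle 1 → 2 → 1 with weight 5 and length 2. So λ(A) = 5/2 = 5/2.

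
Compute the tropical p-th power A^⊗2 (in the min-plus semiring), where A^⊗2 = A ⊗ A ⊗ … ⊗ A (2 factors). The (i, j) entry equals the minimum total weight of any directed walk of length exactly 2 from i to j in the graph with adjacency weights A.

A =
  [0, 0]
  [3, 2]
A^⊗2 =
  [0, 0]
  [3, 3]

Each entry (A^⊗2)_ij equals the minimum over all length-2 walks i = v_0 → v_1 → … → v_2 = j of Σ_t A[v_t][v_{t+1}]. For example, for (i, j) = (0, 1) we minimise over 2 possible intermediate vertex sequences; the minimum is 0, attained along the walk 0 → 0 → 1.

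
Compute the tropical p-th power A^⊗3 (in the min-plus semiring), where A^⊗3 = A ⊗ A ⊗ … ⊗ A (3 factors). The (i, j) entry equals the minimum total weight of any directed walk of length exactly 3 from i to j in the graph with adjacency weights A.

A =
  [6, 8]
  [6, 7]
A^⊗3 =
  [18, 20]
  [18, 20]

Each entry (A^⊗3)_ij equals the minimum over all length-3 walks i = v_0 → v_1 → … → v_3 = j of Σ_t A[v_t][v_{t+1}]. For example, for (i, j) = (0, 1) we minimise over 4 possible intermediate vertex sequences; the minimum is 20, attained along the walk 0 → 0 → 0 → 1.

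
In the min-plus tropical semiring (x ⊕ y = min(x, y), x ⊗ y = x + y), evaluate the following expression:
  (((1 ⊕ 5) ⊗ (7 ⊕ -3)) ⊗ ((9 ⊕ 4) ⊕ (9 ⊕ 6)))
(((1 ⊕ 5) ⊗ (7 ⊕ -3)) ⊗ ((9 ⊕ 4) ⊕ (9 ⊕ 6))) = 2

Expand innermost to outermost. Recall ⊕ takes the minimum of its arguments and ⊗ takes their sum. Working out the expression (((1 ⊕ 5) ⊗ (7 ⊕ -3)) ⊗ ((9 ⊕ 4) ⊕ (9 ⊕ 6))) gives 2.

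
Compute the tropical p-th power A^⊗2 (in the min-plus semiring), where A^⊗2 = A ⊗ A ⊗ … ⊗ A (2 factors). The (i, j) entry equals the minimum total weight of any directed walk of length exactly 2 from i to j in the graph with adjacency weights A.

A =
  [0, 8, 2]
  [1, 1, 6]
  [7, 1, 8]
A^⊗2 =
  [0, 3, 2]
  [1, 2, 3]
  [2, 2, 7]

Each entry (A^⊗2)_ij equals the minimum over all length-2 walks i = v_0 → v_1 → … → v_2 = j of Σ_t A[v_t][v_{t+1}]. For example, for (i, j) = (0, 2) we minimise over 3 possible intermediate vertex sequences; the minimum is 2, attained along the walk 0 → 0 → 2.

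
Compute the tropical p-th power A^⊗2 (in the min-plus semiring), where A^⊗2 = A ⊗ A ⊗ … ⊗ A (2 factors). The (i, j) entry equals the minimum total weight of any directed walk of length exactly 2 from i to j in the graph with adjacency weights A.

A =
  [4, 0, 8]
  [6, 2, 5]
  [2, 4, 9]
A^⊗2 =
  [6, 2, 5]
  [7, 4, 7]
  [6, 2, 9]

Each entry (A^⊗2)_ij equals the minimum over all length-2 walks i = v_0 → v_1 → … → v_2 = j of Σ_t A[v_t][v_{t+1}]. For example, for (i, j) = (0, 2) we minimise over 3 possible intermediate vertex sequences; the minimum is 5, attained along the walk 0 → 1 → 2.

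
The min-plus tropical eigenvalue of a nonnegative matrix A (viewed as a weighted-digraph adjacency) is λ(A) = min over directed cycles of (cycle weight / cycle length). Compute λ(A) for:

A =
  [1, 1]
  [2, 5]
λ(A) = 1

Enumerate directed cycles and compute their means (weight / length). Sample:
  cycle 0 → 0: weight = 1, length = 1, mean = 1/1 ≈ 1.000
  cycle 1 → 1: weight = 5, length = 1, mean = 5/1 ≈ 5.000
  cycle 0 → 1 → 0: weight = 3, length = 2, mean = 3/2 ≈ 1.500
  cycle 1 → 0 → 1: weight = 3, length = 2, mean = 3/2 ≈ 1.500
Minimum mean = 1.000, attained e.g. along the cycle 0 → 0 with weight 1 and length 1. So λ(A) = 1/1 = 1.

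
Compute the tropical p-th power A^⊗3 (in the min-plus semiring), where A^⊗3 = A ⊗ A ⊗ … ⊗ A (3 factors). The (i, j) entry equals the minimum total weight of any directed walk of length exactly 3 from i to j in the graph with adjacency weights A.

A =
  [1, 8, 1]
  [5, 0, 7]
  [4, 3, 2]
A^⊗3 =
  [3, 4, 3]
  [5, 0, 6]
  [6, 3, 6]

Each entry (A^⊗3)_ij equals the minimum over all length-3 walks i = v_0 → v_1 → … → v_3 = j of Σ_t A[v_t][v_{t+1}]. For example, for (i, j) = (0, 2) we minimise over 9 possible intermediate vertex sequences; the minimum is 3, attained along the walk 0 → 0 → 0 → 2.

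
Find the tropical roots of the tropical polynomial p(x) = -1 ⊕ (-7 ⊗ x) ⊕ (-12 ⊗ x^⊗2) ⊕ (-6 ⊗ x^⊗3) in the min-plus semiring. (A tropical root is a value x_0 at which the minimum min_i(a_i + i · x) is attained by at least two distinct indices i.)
Roots: {-6, 5, 6}

Each tropical root is a break point of the lower envelope of the lines y = a_i + i · x (there are 4 lines, with slopes 0, 1, ..., 3). Only the lines that attain the minimum somewhere contribute to roots; other lines are dominated. Here the surviving (envelope) indices are i = 3, i = 2, i = 1, i = 0.
Intersections between consecutive envelope lines give the roots: for adjacent envelope indices i < j the intersection is x = (a_i − a_j) / (j − i). Reading off the sorted break points: {-6, 5, 6}.
Verification: at each break x_0, at least two indices attain the minimum of min_i(a_i + i · x_0).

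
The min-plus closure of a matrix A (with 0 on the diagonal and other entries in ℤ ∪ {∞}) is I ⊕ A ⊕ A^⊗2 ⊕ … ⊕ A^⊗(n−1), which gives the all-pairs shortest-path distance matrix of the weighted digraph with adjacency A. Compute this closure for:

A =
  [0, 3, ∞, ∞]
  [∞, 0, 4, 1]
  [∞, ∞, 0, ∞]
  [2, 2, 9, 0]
Closure =
  [0, 3, 7, 4]
  [3, 0, 4, 1]
  [∞, ∞, 0, ∞]
  [2, 2, 6, 0]

This is the Floyd-Warshall all-pairs shortest-path computation. For each intermediate vertex k = 0, 1, …, 3, update dist[i][j] ← min(dist[i][j], dist[i][k] + dist[k][j]). The final matrix gives, for each (i, j), the minimum total weight of any directed path from i to j (possibly empty when i = j).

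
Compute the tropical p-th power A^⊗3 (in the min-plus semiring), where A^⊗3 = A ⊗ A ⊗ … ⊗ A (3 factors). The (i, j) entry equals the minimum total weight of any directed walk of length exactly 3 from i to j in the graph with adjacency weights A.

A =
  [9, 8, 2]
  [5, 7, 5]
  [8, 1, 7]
A^⊗3 =
  [8, 10, 8]
  [11, 8, 11]
  [13, 7, 8]

Each entry (A^⊗3)_ij equals the minimum over all length-3 walks i = v_0 → v_1 → … → v_3 = j of Σ_t A[v_t][v_{t+1}]. For example, for (i, j) = (0, 2) we minimise over 9 possible intermediate vertex sequences; the minimum is 8, attained along the walk 0 → 2 → 1 → 2.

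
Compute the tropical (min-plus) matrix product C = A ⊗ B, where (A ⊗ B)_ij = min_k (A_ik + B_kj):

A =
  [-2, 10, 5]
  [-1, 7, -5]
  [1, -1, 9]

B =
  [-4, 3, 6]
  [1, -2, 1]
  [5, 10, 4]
A ⊗ B =
  [-6, 1, 4]
  [-5, 2, -1]
  [-3, -3, 0]

Apply the min-plus product entry-by-entry:
  C[0][0] = min over k of (A[0][0] + B[0][0] = -2 + -4 = -6, A[0][1] + B[1][0] = 10 + 1 = 11, A[0][2] + B[2][0] = 5 + 5 = 10) = -6 (attained at k = 0)
  C[0][1] = min over k of (A[0][0] + B[0][1] = -2 + 3 = 1, A[0][1] + B[1][1] = 10 + -2 = 8, A[0][2] + B[2][1] = 5 + 10 = 15) = 1 (attained at k = 0)
  C[0][2] = min over k of (A[0][0] + B[0][2] = -2 + 6 = 4, A[0][1] + B[1][2] = 10 + 1 = 11, A[0][2] + B[2][2] = 5 + 4 = 9) = 4 (attained at k = 0)
  C[1][0] = min over k of (A[1][0] + B[0][0] = -1 + -4 = -5, A[1][1] + B[1][0] = 7 + 1 = 8, A[1][2] + B[2][0] = -5 + 5 = 0) = -5 (attained at k = 0)
  C[1][1] = min over k of (A[1][0] + B[0][1] = -1 + 3 = 2, A[1][1] + B[1][1] = 7 + -2 = 5, A[1][2] + B[2][1] = -5 + 10 = 5) = 2 (attained at k = 0)
  C[1][2] = min over k of (A[1][0] + B[0][2] = -1 + 6 = 5, A[1][1] + B[1][2] = 7 + 1 = 8, A[1][2] + B[2][2] = -5 + 4 = -1) = -1 (attained at k = 2)
  C[2][0] = min over k of (A[2][0] + B[0][0] = 1 + -4 = -3, A[2][1] + B[1][0] = -1 + 1 = 0, A[2][2] + B[2][0] = 9 + 5 = 14) = -3 (attained at k = 0)
  C[2][1] = min over k of (A[2][0] + B[0][1] = 1 + 3 = 4, A[2][1] + B[1][1] = -1 + -2 = -3, A[2][2] + B[2][1] = 9 + 10 = 19) = -3 (attained at k = 1)
  C[2][2] = min over k of (A[2][0] + B[0][2] = 1 + 6 = 7, A[2][1] + B[1][2] = -1 + 1 = 0, A[2][2] + B[2][2] = 9 + 4 = 13) = 0 (attained at k = 1)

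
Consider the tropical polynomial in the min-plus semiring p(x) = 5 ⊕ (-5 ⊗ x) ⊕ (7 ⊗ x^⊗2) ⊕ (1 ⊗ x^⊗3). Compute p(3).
p(3) = -2

A tropical monomial a ⊗ x^⊗i evaluates to a + i · x. Evaluating each term at x = 3:
  Term 0 contributes 5 + 0 · 3 = 5
  Term 1 contributes -5 + 1 · 3 = -2
  Term 2 contributes 7 + 2 · 3 = 13
  Term 3 contributes 1 + 3 · 3 = 10
p(3) = ⊕ of these = min[5, -2, 13, 10] = -2.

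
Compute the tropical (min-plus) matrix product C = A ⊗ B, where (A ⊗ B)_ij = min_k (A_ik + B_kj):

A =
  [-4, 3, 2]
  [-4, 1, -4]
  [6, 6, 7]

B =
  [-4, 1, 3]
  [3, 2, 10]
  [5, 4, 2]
A ⊗ B =
  [-8, -3, -1]
  [-8, -3, -2]
  [2, 7, 9]

Apply the min-plus product entry-by-entry:
  C[0][0] = min over k of (A[0][0] + B[0][0] = -4 + -4 = -8, A[0][1] + B[1][0] = 3 + 3 = 6, A[0][2] + B[2][0] = 2 + 5 = 7) = -8 (attained at k = 0)
  C[0][1] = min over k of (A[0][0] + B[0][1] = -4 + 1 = -3, A[0][1] + B[1][1] = 3 + 2 = 5, A[0][2] + B[2][1] = 2 + 4 = 6) = -3 (attained at k = 0)
  C[0][2] = min over k of (A[0][0] + B[0][2] = -4 + 3 = -1, A[0][1] + B[1][2] = 3 + 10 = 13, A[0][2] + B[2][2] = 2 + 2 = 4) = -1 (attained at k = 0)
  C[1][0] = min over k of (A[1][0] + B[0][0] = -4 + -4 = -8, A[1][1] + B[1][0] = 1 + 3 = 4, A[1][2] + B[2][0] = -4 + 5 = 1) = -8 (attained at k = 0)
  C[1][1] = min over k of (A[1][0] + B[0][1] = -4 + 1 = -3, A[1][1] + B[1][1] = 1 + 2 = 3, A[1][2] + B[2][1] = -4 + 4 = 0) = -3 (attained at k = 0)
  C[1][2] = min over k of (A[1][0] + B[0][2] = -4 + 3 = -1, A[1][1] + B[1][2] = 1 + 10 = 11, A[1][2] + B[2][2] = -4 + 2 = -2) = -2 (attained at k = 2)
  C[2][0] = min over k of (A[2][0] + B[0][0] = 6 + -4 = 2, A[2][1] + B[1][0] = 6 + 3 = 9, A[2][2] + B[2][0] = 7 + 5 = 12) = 2 (attained at k = 0)
  C[2][1] = min over k of (A[2][0] + B[0][1] = 6 + 1 = 7, A[2][1] + B[1][1] = 6 + 2 = 8, A[2][2] + B[2][1] = 7 + 4 = 11) = 7 (attained at k = 0)
  C[2][2] = min over k of (A[2][0] + B[0][2] = 6 + 3 = 9, A[2][1] + B[1][2] = 6 + 10 = 16, A[2][2] + B[2][2] = 7 + 2 = 9) = 9 (attained at k = 0)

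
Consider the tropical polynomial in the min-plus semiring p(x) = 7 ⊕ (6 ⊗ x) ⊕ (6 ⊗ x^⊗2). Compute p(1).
p(1) = 7

A tropical monomial a ⊗ x^⊗i evaluates to a + i · x. Evaluating each term at x = 1:
  Term 0 contributes 7 + 0 · 1 = 7
  Term 1 contributes 6 + 1 · 1 = 7
  Term 2 contributes 6 + 2 · 1 = 8
p(1) = ⊕ of these = min[7, 7, 8] = 7.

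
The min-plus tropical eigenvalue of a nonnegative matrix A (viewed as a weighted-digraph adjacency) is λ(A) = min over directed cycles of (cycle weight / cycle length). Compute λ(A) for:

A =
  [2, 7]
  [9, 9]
λ(A) = 2

Enumerate directed cycles and compute their means (weight / length). Sample:
  cycle 0 → 0: weight = 2, length = 1, mean = 2/1 ≈ 2.000
  cycle 1 → 1: weight = 9, length = 1, mean = 9/1 ≈ 9.000
  cycle 0 → 1 → 0: weight = 16, length = 2, mean = 16/2 ≈ 8.000
  cycle 1 → 0 → 1: weight = 16, length = 2, mean = 16/2 ≈ 8.000
Minimum mean = 2.000, attained e.g. along the cycle 0 → 0 with weight 2 and length 1. So λ(A) = 2/1 = 2.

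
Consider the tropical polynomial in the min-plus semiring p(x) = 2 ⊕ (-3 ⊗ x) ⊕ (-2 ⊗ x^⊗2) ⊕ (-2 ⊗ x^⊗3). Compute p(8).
p(8) = 2

A tropical monomial a ⊗ x^⊗i evaluates to a + i · x. Evaluating each term at x = 8:
  Term 0 contributes 2 + 0 · 8 = 2
  Term 1 contributes -3 + 1 · 8 = 5
  Term 2 contributes -2 + 2 · 8 = 14
  Term 3 contributes -2 + 3 · 8 = 22
p(8) = ⊕ of these = min[2, 5, 14, 22] = 2.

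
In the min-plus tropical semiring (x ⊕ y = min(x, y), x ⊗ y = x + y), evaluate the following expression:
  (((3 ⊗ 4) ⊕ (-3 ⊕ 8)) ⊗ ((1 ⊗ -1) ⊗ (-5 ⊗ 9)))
(((3 ⊗ 4) ⊕ (-3 ⊕ 8)) ⊗ ((1 ⊗ -1) ⊗ (-5 ⊗ 9))) = 1

Expand innermost to outermost. Recall ⊕ takes the minimum of its arguments and ⊗ takes their sum. Working out the expression (((3 ⊗ 4) ⊕ (-3 ⊕ 8)) ⊗ ((1 ⊗ -1) ⊗ (-5 ⊗ 9))) gives 1.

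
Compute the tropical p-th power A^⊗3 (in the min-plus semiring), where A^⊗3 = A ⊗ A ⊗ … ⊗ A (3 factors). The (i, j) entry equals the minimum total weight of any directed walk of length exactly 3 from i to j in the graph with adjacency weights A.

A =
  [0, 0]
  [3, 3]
A^⊗3 =
  [0, 0]
  [3, 3]

Each entry (A^⊗3)_ij equals the minimum over all length-3 walks i = v_0 → v_1 → … → v_3 = j of Σ_t A[v_t][v_{t+1}]. For example, for (i, j) = (0, 1) we minimise over 4 possible intermediate vertex sequences; the minimum is 0, attained along the walk 0 → 0 → 0 → 1.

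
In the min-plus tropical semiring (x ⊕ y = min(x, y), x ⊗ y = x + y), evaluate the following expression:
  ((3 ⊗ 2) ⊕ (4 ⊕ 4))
((3 ⊗ 2) ⊕ (4 ⊕ 4)) = 4

Expand innermost to outermost. Recall ⊕ takes the minimum of its arguments and ⊗ takes their sum. Working out the expression ((3 ⊗ 2) ⊕ (4 ⊕ 4)) gives 4.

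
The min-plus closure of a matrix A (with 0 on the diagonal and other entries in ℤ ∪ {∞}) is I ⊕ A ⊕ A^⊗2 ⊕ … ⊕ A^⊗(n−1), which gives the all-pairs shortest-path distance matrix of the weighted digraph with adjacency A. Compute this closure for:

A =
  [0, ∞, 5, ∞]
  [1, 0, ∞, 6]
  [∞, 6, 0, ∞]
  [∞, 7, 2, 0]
Closure =
  [0, 11, 5, 17]
  [1, 0, 6, 6]
  [7, 6, 0, 12]
  [8, 7, 2, 0]

This is the Floyd-Warshall all-pairs shortest-path computation. For each intermediate vertex k = 0, 1, …, 3, update dist[i][j] ← min(dist[i][j], dist[i][k] + dist[k][j]). The final matrix gives, for each (i, j), the minimum total weight of any directed path from i to j (possibly empty when i = j).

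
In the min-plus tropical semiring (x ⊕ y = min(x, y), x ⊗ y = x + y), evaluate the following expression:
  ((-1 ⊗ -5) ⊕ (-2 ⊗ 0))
((-1 ⊗ -5) ⊕ (-2 ⊗ 0)) = -6

Expand innermost to outermost. Recall ⊕ takes the minimum of its arguments and ⊗ takes their sum. Working out the expression ((-1 ⊗ -5) ⊕ (-2 ⊗ 0)) gives -6.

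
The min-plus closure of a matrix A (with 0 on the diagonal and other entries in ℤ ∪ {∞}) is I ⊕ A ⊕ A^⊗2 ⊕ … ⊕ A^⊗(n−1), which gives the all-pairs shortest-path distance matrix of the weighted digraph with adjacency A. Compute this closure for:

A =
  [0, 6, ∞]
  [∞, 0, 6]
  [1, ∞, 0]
Closure =
  [0, 6, 12]
  [7, 0, 6]
  [1, 7, 0]

This is the Floyd-Warshall all-pairs shortest-path computation. For each intermediate vertex k = 0, 1, …, 2, update dist[i][j] ← min(dist[i][j], dist[i][k] + dist[k][j]). The final matrix gives, for each (i, j), the minimum total weight of any directed path from i to j (possibly empty when i = j).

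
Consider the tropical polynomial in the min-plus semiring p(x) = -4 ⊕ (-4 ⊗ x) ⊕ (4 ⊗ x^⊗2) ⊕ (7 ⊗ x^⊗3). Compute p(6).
p(6) = -4

A tropical monomial a ⊗ x^⊗i evaluates to a + i · x. Evaluating each term at x = 6:
  Term 0 contributes -4 + 0 · 6 = -4
  Term 1 contributes -4 + 1 · 6 = 2
  Term 2 contributes 4 + 2 · 6 = 16
  Term 3 contributes 7 + 3 · 6 = 25
p(6) = ⊕ of these = min[-4, 2, 16, 25] = -4.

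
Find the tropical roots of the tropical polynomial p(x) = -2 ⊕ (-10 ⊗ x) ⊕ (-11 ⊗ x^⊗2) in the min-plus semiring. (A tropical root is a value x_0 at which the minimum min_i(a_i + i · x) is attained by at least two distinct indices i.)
Roots: {1, 8}

Each tropical root is a break point of the lower envelope of the lines y = a_i + i · x (there are 3 lines, with slopes 0, 1, ..., 2). Only the lines that attain the minimum somewhere contribute to roots; other lines are dominated. Here the surviving (envelope) indices are i = 2, i = 1, i = 0.
Intersections between consecutive envelope lines give the roots: for adjacent envelope indices i < j the intersection is x = (a_i − a_j) / (j − i). Reading off the sorted break points: {1, 8}.
Verification: at each break x_0, at least two indices attain the minimum of min_i(a_i + i · x_0).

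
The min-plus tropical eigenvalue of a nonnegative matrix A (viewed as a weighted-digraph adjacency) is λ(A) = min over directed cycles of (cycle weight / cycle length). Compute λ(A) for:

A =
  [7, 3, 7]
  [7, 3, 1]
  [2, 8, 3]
λ(A) = 2

Enumerate directed cycles and compute their means (weight / length). Sample:
  cycle 0 → 0: weight = 7, length = 1, mean = 7/1 ≈ 7.000
  cycle 1 → 1: weight = 3, length = 1, mean = 3/1 ≈ 3.000
  cycle 2 → 2: weight = 3, length = 1, mean = 3/1 ≈ 3.000
  cycle 0 → 1 → 0: weight = 10, length = 2, mean = 10/2 ≈ 5.000
  cycle 0 → 2 → 0: weight = 9, length = 2, mean = 9/2 ≈ 4.500
  cycle 1 → 0 → 1: weight = 10, length = 2, mean = 10/2 ≈ 5.000
Minimum mean = 2.000, attained e.g. along the cycle 0 → 1 → 2 → 0 with weight 6 and length 3. So λ(A) = 6/3 = 2.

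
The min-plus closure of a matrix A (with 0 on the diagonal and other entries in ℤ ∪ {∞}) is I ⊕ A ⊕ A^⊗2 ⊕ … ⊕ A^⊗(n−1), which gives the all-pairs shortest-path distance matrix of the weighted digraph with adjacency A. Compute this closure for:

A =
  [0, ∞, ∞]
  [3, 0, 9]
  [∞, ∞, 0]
Closure =
  [0, ∞, ∞]
  [3, 0, 9]
  [∞, ∞, 0]

This is the Floyd-Warshall all-pairs shortest-path computation. For each intermediate vertex k = 0, 1, …, 2, update dist[i][j] ← min(dist[i][j], dist[i][k] + dist[k][j]). The final matrix gives, for each (i, j), the minimum total weight of any directed path from i to j (possibly empty when i = j).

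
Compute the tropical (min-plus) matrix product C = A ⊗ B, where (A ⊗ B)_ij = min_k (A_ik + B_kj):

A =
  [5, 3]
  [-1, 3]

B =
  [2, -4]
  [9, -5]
A ⊗ B =
  [7, -2]
  [1, -5]

Apply the min-plus product entry-by-entry:
  C[0][0] = min over k of (A[0][0] + B[0][0] = 5 + 2 = 7, A[0][1] + B[1][0] = 3 + 9 = 12) = 7 (attained at k = 0)
  C[0][1] = min over k of (A[0][0] + B[0][1] = 5 + -4 = 1, A[0][1] + B[1][1] = 3 + -5 = -2) = -2 (attained at k = 1)
  C[1][0] = min over k of (A[1][0] + B[0][0] = -1 + 2 = 1, A[1][1] + B[1][0] = 3 + 9 = 12) = 1 (attained at k = 0)
  C[1][1] = min over k of (A[1][0] + B[0][1] = -1 + -4 = -5, A[1][1] + B[1][1] = 3 + -5 = -2) = -5 (attained at k = 0)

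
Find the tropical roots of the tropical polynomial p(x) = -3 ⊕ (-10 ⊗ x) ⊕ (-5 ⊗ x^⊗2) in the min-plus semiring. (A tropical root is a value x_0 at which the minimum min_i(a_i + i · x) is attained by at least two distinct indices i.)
Roots: {-5, 7}

Each tropical root is a break point of the lower envelope of the lines y = a_i + i · x (there are 3 lines, with slopes 0, 1, ..., 2). Only the lines that attain the minimum somewhere contribute to roots; other lines are dominated. Here the surviving (envelope) indices are i = 2, i = 1, i = 0.
Intersections between consecutive envelope lines give the roots: for adjacent envelope indices i < j the intersection is x = (a_i − a_j) / (j − i). Reading off the sorted break points: {-5, 7}.
Verification: at each break x_0, at least two indices attain the minimum of min_i(a_i + i · x_0).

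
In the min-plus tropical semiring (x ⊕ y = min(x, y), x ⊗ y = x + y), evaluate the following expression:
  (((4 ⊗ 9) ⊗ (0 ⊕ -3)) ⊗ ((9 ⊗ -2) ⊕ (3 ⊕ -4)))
(((4 ⊗ 9) ⊗ (0 ⊕ -3)) ⊗ ((9 ⊗ -2) ⊕ (3 ⊕ -4))) = 6

Expand innermost to outermost. Recall ⊕ takes the minimum of its arguments and ⊗ takes their sum. Working out the expression (((4 ⊗ 9) ⊗ (0 ⊕ -3)) ⊗ ((9 ⊗ -2) ⊕ (3 ⊕ -4))) gives 6.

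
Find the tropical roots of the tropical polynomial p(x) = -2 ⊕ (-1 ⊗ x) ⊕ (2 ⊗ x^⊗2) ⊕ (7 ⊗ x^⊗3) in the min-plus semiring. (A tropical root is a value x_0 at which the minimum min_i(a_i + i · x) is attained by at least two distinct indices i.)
Roots: {-5, -3, -1}

Each tropical root is a break point of the lower envelope of the lines y = a_i + i · x (there are 4 lines, with slopes 0, 1, ..., 3). Only the lines that attain the minimum somewhere contribute to roots; other lines are dominated. Here the surviving (envelope) indices are i = 3, i = 2, i = 1, i = 0.
Intersections between consecutive envelope lines give the roots: for adjacent envelope indices i < j the intersection is x = (a_i − a_j) / (j − i). Reading off the sorted break points: {-5, -3, -1}.
Verification: at each break x_0, at least two indices attain the minimum of min_i(a_i + i · x_0).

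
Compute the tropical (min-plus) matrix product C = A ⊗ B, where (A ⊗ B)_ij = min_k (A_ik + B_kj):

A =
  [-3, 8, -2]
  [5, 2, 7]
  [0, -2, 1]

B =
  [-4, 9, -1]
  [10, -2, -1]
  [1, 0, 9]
A ⊗ B =
  [-7, -2, -4]
  [1, 0, 1]
  [-4, -4, -3]

Apply the min-plus product entry-by-entry:
  C[0][0] = min over k of (A[0][0] + B[0][0] = -3 + -4 = -7, A[0][1] + B[1][0] = 8 + 10 = 18, A[0][2] + B[2][0] = -2 + 1 = -1) = -7 (attained at k = 0)
  C[0][1] = min over k of (A[0][0] + B[0][1] = -3 + 9 = 6, A[0][1] + B[1][1] = 8 + -2 = 6, A[0][2] + B[2][1] = -2 + 0 = -2) = -2 (attained at k = 2)
  C[0][2] = min over k of (A[0][0] + B[0][2] = -3 + -1 = -4, A[0][1] + B[1][2] = 8 + -1 = 7, A[0][2] + B[2][2] = -2 + 9 = 7) = -4 (attained at k = 0)
  C[1][0] = min over k of (A[1][0] + B[0][0] = 5 + -4 = 1, A[1][1] + B[1][0] = 2 + 10 = 12, A[1][2] + B[2][0] = 7 + 1 = 8) = 1 (attained at k = 0)
  C[1][1] = min over k of (A[1][0] + B[0][1] = 5 + 9 = 14, A[1][1] + B[1][1] = 2 + -2 = 0, A[1][2] + B[2][1] = 7 + 0 = 7) = 0 (attained at k = 1)
  C[1][2] = min over k of (A[1][0] + B[0][2] = 5 + -1 = 4, A[1][1] + B[1][2] = 2 + -1 = 1, A[1][2] + B[2][2] = 7 + 9 = 16) = 1 (attained at k = 1)
  C[2][0] = min over k of (A[2][0] + B[0][0] = 0 + -4 = -4, A[2][1] + B[1][0] = -2 + 10 = 8, A[2][2] + B[2][0] = 1 + 1 = 2) = -4 (attained at k = 0)
  C[2][1] = min over k of (A[2][0] + B[0][1] = 0 + 9 = 9, A[2][1] + B[1][1] = -2 + -2 = -4, A[2][2] + B[2][1] = 1 + 0 = 1) = -4 (attained at k = 1)
  C[2][2] = min over k of (A[2][0] + B[0][2] = 0 + -1 = -1, A[2][1] + B[1][2] = -2 + -1 = -3, A[2][2] + B[2][2] = 1 + 9 = 10) = -3 (attained at k = 1)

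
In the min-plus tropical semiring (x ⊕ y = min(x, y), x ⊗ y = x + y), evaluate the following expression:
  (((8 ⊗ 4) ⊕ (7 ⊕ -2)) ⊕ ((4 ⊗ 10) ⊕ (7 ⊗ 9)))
(((8 ⊗ 4) ⊕ (7 ⊕ -2)) ⊕ ((4 ⊗ 10) ⊕ (7 ⊗ 9))) = -2

Expand innermost to outermost. Recall ⊕ takes the minimum of its arguments and ⊗ takes their sum. Working out the expression (((8 ⊗ 4) ⊕ (7 ⊕ -2)) ⊕ ((4 ⊗ 10) ⊕ (7 ⊗ 9))) gives -2.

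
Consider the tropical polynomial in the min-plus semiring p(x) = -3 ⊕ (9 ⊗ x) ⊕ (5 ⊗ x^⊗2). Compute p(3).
p(3) = -3

A tropical monomial a ⊗ x^⊗i evaluates to a + i · x. Evaluating each term at x = 3:
  Term 0 contributes -3 + 0 · 3 = -3
  Term 1 contributes 9 + 1 · 3 = 12
  Term 2 contributes 5 + 2 · 3 = 11
p(3) = ⊕ of these = min[-3, 12, 11] = -3.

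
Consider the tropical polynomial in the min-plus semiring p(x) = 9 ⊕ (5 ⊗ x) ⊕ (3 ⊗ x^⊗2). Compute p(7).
p(7) = 9

A tropical monomial a ⊗ x^⊗i evaluates to a + i · x. Evaluating each term at x = 7:
  Term 0 contributes 9 + 0 · 7 = 9
  Term 1 contributes 5 + 1 · 7 = 12
  Term 2 contributes 3 + 2 · 7 = 17
p(7) = ⊕ of these = min[9, 12, 17] = 9.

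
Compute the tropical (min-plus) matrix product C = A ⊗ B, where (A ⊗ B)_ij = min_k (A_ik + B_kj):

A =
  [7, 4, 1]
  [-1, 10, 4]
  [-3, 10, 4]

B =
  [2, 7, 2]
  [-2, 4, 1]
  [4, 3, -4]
A ⊗ B =
  [2, 4, -3]
  [1, 6, 0]
  [-1, 4, -1]

Apply the min-plus product entry-by-entry:
  C[0][0] = min over k of (A[0][0] + B[0][0] = 7 + 2 = 9, A[0][1] + B[1][0] = 4 + -2 = 2, A[0][2] + B[2][0] = 1 + 4 = 5) = 2 (attained at k = 1)
  C[0][1] = min over k of (A[0][0] + B[0][1] = 7 + 7 = 14, A[0][1] + B[1][1] = 4 + 4 = 8, A[0][2] + B[2][1] = 1 + 3 = 4) = 4 (attained at k = 2)
  C[0][2] = min over k of (A[0][0] + B[0][2] = 7 + 2 = 9, A[0][1] + B[1][2] = 4 + 1 = 5, A[0][2] + B[2][2] = 1 + -4 = -3) = -3 (attained at k = 2)
  C[1][0] = min over k of (A[1][0] + B[0][0] = -1 + 2 = 1, A[1][1] + B[1][0] = 10 + -2 = 8, A[1][2] + B[2][0] = 4 + 4 = 8) = 1 (attained at k = 0)
  C[1][1] = min over k of (A[1][0] + B[0][1] = -1 + 7 = 6, A[1][1] + B[1][1] = 10 + 4 = 14, A[1][2] + B[2][1] = 4 + 3 = 7) = 6 (attained at k = 0)
  C[1][2] = min over k of (A[1][0] + B[0][2] = -1 + 2 = 1, A[1][1] + B[1][2] = 10 + 1 = 11, A[1][2] + B[2][2] = 4 + -4 = 0) = 0 (attained at k = 2)
  C[2][0] = min over k of (A[2][0] + B[0][0] = -3 + 2 = -1, A[2][1] + B[1][0] = 10 + -2 = 8, A[2][2] + B[2][0] = 4 + 4 = 8) = -1 (attained at k = 0)
  C[2][1] = min over k of (A[2][0] + B[0][1] = -3 + 7 = 4, A[2][1] + B[1][1] = 10 + 4 = 14, A[2][2] + B[2][1] = 4 + 3 = 7) = 4 (attained at k = 0)
  C[2][2] = min over k of (A[2][0] + B[0][2] = -3 + 2 = -1, A[2][1] + B[1][2] = 10 + 1 = 11, A[2][2] + B[2][2] = 4 + -4 = 0) = -1 (attained at k = 0)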